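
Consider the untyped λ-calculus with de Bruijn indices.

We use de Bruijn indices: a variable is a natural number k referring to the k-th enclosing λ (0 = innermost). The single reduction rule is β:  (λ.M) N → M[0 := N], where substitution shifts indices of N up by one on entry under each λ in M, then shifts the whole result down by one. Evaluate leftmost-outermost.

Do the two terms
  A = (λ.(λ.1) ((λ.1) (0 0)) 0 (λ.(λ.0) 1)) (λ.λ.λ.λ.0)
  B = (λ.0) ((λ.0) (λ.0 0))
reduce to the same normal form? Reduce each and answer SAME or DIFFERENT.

Answer: DIFFERENT — A ⇓ λ.λ.0, B ⇓ λ.0 0

Reduction:
Term A:
  start: (λ.(λ.1) ((λ.1) (0 0)) 0 (λ.(λ.0) 1)) (λ.λ.λ.λ.0)
  step 1: (λ.λ.λ.λ.λ.0) ((λ.λ.λ.λ.λ.0) ((λ.λ.λ.λ.0) (λ.λ.λ.λ.0))) (λ.λ.λ.λ.0) (λ.(λ.0) (λ.λ.λ.λ.0))
  step 2: (λ.λ.λ.λ.0) (λ.λ.λ.λ.0) (λ.(λ.0) (λ.λ.λ.λ.0))
  step 3: (λ.λ.λ.0) (λ.(λ.0) (λ.λ.λ.λ.0))
  step 4: λ.λ.0

Term B:
  start: (λ.0) ((λ.0) (λ.0 0))
  step 1: (λ.0) (λ.0 0)
  step 2: λ.0 0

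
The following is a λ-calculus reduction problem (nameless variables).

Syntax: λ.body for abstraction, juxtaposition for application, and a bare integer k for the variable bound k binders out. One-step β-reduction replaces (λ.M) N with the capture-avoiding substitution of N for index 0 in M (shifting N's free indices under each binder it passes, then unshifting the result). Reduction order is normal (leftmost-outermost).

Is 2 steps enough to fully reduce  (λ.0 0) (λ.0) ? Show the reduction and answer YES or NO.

  start: (λ.0 0) (λ.0)
  step 1: (λ.0) (λ.0)
  step 2: λ.0

Answer: YES — reaches normal form λ.0 in 2 ≤ 2 steps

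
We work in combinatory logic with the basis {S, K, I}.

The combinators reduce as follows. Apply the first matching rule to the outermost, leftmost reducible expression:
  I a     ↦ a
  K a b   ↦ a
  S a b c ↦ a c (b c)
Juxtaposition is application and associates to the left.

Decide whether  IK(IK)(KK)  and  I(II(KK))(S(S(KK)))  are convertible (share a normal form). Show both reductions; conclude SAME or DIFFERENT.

Term A:
  start: IK(IK)(KK)
  →1  K(IK)(KK)
  →2  IK
  →3  K

Term B:
  start: I(II(KK))(S(S(KK)))
  →1  II(KK)(S(S(KK)))
  →2  I(KK)(S(S(KK)))
  →3  KK(S(S(KK)))
  →4  K

Answer: SAME — A ⇓ K, B ⇓ K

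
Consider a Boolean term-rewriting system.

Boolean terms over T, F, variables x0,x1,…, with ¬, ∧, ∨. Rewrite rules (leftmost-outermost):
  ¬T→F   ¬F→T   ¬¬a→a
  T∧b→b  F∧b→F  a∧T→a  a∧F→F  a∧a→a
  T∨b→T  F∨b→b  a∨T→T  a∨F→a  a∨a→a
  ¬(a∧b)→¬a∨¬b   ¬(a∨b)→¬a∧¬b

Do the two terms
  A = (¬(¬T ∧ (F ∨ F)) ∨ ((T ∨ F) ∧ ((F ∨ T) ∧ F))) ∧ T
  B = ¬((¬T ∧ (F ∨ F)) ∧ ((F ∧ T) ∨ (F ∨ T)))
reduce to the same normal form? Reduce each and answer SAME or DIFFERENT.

Term A:
  start: (¬(¬T ∧ (F ∨ F)) ∨ ((T ∨ F) ∧ ((F ∨ T) ∧ F))) ∧ T
  →1  ¬(¬T ∧ (F ∨ F)) ∨ ((T ∨ F) ∧ ((F ∨ T) ∧ F))
  →2  (¬¬T ∨ ¬(F ∨ F)) ∨ ((T ∨ F) ∧ ((F ∨ T) ∧ F))
  →3  (T ∨ ¬(F ∨ F)) ∨ ((T ∨ F) ∧ ((F ∨ T) ∧ F))
  →4  T ∨ ((T ∨ F) ∧ ((F ∨ T) ∧ F))
  →5  T

Term B:
  start: ¬((¬T ∧ (F ∨ F)) ∧ ((F ∧ T) ∨ (F ∨ T)))
  →1  ¬(¬T ∧ (F ∨ F)) ∨ ¬((F ∧ T) ∨ (F ∨ T))
  →2  (¬¬T ∨ ¬(F ∨ F)) ∨ ¬((F ∧ T) ∨ (F ∨ T))
  →3  (T ∨ ¬(F ∨ F)) ∨ ¬((F ∧ T) ∨ (F ∨ T))
  →4  T ∨ ¬((F ∧ T) ∨ (F ∨ T))
  →5  T

Answer: SAME — A ⇓ T, B ⇓ T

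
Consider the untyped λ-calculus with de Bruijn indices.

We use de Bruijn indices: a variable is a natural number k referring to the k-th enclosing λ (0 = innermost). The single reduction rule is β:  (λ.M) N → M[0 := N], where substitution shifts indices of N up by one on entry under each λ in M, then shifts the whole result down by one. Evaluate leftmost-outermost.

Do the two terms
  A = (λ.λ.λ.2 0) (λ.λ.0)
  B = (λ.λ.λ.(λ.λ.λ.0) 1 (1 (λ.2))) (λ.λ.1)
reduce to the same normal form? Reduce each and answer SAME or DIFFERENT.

Term A:
  start: (λ.λ.λ.2 0) (λ.λ.0)
  →1  λ.λ.(λ.λ.0) 0
  →2  λ.λ.λ.0

Term B:
  start: (λ.λ.λ.(λ.λ.λ.0) 1 (1 (λ.2))) (λ.λ.1)
  →1  λ.λ.(λ.λ.λ.0) 1 (1 (λ.2))
  →2  λ.λ.(λ.λ.0) (1 (λ.2))
  →3  λ.λ.λ.0

Answer: SAME — A ⇓ λ.λ.λ.0, B ⇓ λ.λ.λ.0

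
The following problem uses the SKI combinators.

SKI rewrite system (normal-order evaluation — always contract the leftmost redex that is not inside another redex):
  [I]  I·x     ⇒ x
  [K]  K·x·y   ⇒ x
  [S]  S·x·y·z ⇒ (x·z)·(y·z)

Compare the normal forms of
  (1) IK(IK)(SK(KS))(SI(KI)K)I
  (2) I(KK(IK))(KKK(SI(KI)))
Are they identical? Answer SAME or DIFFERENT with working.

Term A:
  start: IK(IK)(SK(KS))(SI(KI)K)I
  step 1: K(IK)(SK(KS))(SI(KI)K)I
  step 2: IK(SI(KI)K)I
  step 3: K(SI(KI)K)I
  step 4: SI(KI)K
  step 5: IK(KIK)
  step 6: K(KIK)
  step 7: KI

Term B:
  start: I(KK(IK))(KKK(SI(KI)))
  step 1: KK(IK)(KKK(SI(KI)))
  step 2: K(KKK(SI(KI)))
  step 3: K(K(SI(KI)))

Answer: DIFFERENT — A ⇓ KI, B ⇓ K(K(SI(KI)))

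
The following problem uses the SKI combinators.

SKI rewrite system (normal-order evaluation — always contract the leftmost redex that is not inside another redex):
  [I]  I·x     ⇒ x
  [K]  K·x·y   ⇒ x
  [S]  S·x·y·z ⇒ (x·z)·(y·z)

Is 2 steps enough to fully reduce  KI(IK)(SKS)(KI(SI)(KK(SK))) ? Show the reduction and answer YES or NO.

  start: KI(IK)(SKS)(KI(SI)(KK(SK)))
  [1] I(SKS)(KI(SI)(KK(SK)))
  [2] SKS(KI(SI)(KK(SK)))

Answer: NO — after 2 steps the term is SKS(KI(SI)(KK(SK))), not yet normal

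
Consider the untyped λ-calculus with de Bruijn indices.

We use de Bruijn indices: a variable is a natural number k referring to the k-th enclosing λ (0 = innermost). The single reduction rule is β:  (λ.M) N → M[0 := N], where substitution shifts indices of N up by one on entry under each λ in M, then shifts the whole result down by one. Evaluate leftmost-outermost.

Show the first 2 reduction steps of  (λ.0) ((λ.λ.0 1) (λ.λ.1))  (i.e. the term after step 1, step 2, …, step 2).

  start: (λ.0) ((λ.λ.0 1) (λ.λ.1))
  [1] (λ.λ.0 1) (λ.λ.1)
  [2] λ.0 (λ.λ.1)

Answer: after 2 steps: λ.0 (λ.λ.1)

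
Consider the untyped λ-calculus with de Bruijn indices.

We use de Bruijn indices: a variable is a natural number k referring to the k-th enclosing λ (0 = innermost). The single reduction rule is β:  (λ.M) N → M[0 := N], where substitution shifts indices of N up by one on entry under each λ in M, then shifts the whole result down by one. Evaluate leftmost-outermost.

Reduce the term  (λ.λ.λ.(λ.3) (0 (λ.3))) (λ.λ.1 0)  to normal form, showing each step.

Answer: normal form = λ.λ.λ.λ.1 0  (in 2 steps)

Working:
  start: (λ.λ.λ.(λ.3) (0 (λ.3))) (λ.λ.1 0)
  [1] λ.λ.(λ.λ.λ.1 0) (0 (λ.λ.λ.1 0))
  [2] λ.λ.λ.λ.1 0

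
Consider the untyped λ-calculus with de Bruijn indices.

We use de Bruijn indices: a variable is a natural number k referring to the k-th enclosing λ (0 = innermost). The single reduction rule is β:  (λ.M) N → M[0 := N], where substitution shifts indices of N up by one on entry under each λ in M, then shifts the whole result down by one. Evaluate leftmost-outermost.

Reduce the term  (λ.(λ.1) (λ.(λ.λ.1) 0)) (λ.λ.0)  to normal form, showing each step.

  start: (λ.(λ.1) (λ.(λ.λ.1) 0)) (λ.λ.0)
  step 1: (λ.λ.λ.0) (λ.(λ.λ.1) 0)
  step 2: λ.λ.0

Answer: normal form = λ.λ.0  (in 2 steps)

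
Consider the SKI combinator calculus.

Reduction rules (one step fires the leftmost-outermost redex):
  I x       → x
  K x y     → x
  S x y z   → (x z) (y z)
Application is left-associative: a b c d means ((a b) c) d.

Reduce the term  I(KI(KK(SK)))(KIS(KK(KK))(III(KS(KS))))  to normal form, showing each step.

  start: I(KI(KK(SK)))(KIS(KK(KK))(III(KS(KS))))
  step 1: KI(KK(SK))(KIS(KK(KK))(III(KS(KS))))
  step 2: I(KIS(KK(KK))(III(KS(KS))))
  step 3: KIS(KK(KK))(III(KS(KS)))
  step 4: I(KK(KK))(III(KS(KS)))
  step 5: KK(KK)(III(KS(KS)))
  step 6: K(III(KS(KS)))
  step 7: K(II(KS(KS)))
  step 8: K(I(KS(KS)))
  step 9: K(KS(KS))
  step 10: KS

Answer: normal form = KS  (in 10 steps)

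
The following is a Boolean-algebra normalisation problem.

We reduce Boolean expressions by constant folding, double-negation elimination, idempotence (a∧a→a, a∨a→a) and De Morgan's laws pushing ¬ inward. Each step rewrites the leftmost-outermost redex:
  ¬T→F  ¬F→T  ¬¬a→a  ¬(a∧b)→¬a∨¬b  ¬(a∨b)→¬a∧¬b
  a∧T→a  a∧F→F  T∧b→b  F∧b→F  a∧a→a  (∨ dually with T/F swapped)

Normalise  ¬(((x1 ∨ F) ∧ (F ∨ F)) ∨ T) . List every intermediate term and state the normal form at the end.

  start: ¬(((x1 ∨ F) ∧ (F ∨ F)) ∨ T)
  →1  ¬((x1 ∨ F) ∧ (F ∨ F)) ∧ ¬T
  →2  (¬(x1 ∨ F) ∨ ¬(F ∨ F)) ∧ ¬T
  →3  ((¬x1 ∧ ¬F) ∨ ¬(F ∨ F)) ∧ ¬T
  →4  ((¬x1 ∧ T) ∨ ¬(F ∨ F)) ∧ ¬T
  →5  (¬x1 ∨ ¬(F ∨ F)) ∧ ¬T
  →6  (¬x1 ∨ (¬F ∧ ¬F)) ∧ ¬T
  →7  (¬x1 ∨ ¬F) ∧ ¬T
  →8  (¬x1 ∨ T) ∧ ¬T
  →9  T ∧ ¬T
  →10  ¬T
  →11  F

Answer: normal form = F  (in 11 steps)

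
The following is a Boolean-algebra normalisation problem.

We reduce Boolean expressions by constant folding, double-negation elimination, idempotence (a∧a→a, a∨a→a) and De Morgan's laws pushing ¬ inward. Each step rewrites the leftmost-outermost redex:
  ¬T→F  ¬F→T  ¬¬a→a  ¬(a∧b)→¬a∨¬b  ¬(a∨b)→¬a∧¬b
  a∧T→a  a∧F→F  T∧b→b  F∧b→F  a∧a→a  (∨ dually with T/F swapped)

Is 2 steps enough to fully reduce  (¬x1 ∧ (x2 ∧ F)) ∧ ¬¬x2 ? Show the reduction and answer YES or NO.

  start: (¬x1 ∧ (x2 ∧ F)) ∧ ¬¬x2
  [1] (¬x1 ∧ F) ∧ ¬¬x2
  [2] F ∧ ¬¬x2

Answer: NO — after 2 steps the term is F ∧ ¬¬x2, not yet normal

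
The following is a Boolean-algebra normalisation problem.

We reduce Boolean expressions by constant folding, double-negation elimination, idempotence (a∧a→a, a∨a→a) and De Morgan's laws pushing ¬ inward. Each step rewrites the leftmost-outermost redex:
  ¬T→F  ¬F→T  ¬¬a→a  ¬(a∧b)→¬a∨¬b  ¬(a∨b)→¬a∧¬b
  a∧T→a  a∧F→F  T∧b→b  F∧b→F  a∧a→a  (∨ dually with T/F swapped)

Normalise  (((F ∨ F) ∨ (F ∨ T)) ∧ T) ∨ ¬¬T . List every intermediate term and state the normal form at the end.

Answer: normal form = T  (in 5 steps)

Reduction:
  start: (((F ∨ F) ∨ (F ∨ T)) ∧ T) ∨ ¬¬T
  step 1: ((F ∨ F) ∨ (F ∨ T)) ∨ ¬¬T
  step 2: (F ∨ (F ∨ T)) ∨ ¬¬T
  step 3: (F ∨ T) ∨ ¬¬T
  step 4: T ∨ ¬¬T
  step 5: T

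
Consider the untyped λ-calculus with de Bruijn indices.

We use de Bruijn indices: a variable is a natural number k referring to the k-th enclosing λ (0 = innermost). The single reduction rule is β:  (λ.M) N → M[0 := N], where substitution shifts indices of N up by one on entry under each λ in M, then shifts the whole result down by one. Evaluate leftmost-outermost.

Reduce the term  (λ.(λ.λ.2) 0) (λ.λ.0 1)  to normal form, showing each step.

Answer: normal form = λ.λ.λ.0 1  (in 2 steps)

Working:
  start: (λ.(λ.λ.2) 0) (λ.λ.0 1)
  step 1: (λ.λ.λ.λ.0 1) (λ.λ.0 1)
  step 2: λ.λ.λ.0 1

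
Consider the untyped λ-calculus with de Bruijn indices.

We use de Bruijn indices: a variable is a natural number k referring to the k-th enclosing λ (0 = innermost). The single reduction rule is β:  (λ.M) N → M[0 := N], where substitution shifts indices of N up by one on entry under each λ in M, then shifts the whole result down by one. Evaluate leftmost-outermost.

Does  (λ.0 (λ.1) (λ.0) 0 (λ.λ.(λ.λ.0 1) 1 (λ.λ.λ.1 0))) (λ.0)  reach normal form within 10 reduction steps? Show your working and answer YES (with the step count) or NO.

  start: (λ.0 (λ.1) (λ.0) 0 (λ.λ.(λ.λ.0 1) 1 (λ.λ.λ.1 0))) (λ.0)
  [1] (λ.0) (λ.λ.0) (λ.0) (λ.0) (λ.λ.(λ.λ.0 1) 1 (λ.λ.λ.1 0))
  [2] (λ.λ.0) (λ.0) (λ.0) (λ.λ.(λ.λ.0 1) 1 (λ.λ.λ.1 0))
  [3] (λ.0) (λ.0) (λ.λ.(λ.λ.0 1) 1 (λ.λ.λ.1 0))
  [4] (λ.0) (λ.λ.(λ.λ.0 1) 1 (λ.λ.λ.1 0))
  [5] λ.λ.(λ.λ.0 1) 1 (λ.λ.λ.1 0)
  [6] λ.λ.(λ.0 2) (λ.λ.λ.1 0)
  [7] λ.λ.(λ.λ.λ.1 0) 1
  [8] λ.λ.λ.λ.1 0

Answer: YES — reaches normal form λ.λ.λ.λ.1 0 in 8 ≤ 10 steps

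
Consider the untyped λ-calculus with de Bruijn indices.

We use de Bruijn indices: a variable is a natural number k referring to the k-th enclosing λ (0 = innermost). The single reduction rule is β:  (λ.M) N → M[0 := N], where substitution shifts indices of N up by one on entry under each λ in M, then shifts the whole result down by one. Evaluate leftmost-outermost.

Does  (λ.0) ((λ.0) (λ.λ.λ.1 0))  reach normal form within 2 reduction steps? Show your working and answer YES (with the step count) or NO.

Answer: YES — reaches normal form λ.λ.λ.1 0 in 2 ≤ 2 steps

Derivation:
  start: (λ.0) ((λ.0) (λ.λ.λ.1 0))
  step 1: (λ.0) (λ.λ.λ.1 0)
  step 2: λ.λ.λ.1 0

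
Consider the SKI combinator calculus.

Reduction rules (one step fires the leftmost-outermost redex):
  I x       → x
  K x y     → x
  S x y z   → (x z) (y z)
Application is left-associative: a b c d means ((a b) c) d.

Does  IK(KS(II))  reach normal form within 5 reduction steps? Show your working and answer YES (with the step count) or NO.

Answer: YES — reaches normal form KS in 2 ≤ 5 steps

Reduction:
  start: IK(KS(II))
  step 1: K(KS(II))
  step 2: KS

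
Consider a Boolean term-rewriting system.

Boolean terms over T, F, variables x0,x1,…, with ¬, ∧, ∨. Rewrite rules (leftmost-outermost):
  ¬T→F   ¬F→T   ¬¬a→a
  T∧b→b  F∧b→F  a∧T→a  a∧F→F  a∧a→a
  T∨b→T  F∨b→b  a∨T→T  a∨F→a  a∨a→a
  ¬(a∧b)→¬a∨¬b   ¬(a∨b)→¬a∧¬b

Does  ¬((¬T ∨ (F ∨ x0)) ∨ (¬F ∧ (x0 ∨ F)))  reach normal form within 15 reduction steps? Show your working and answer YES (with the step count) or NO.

  start: ¬((¬T ∨ (F ∨ x0)) ∨ (¬F ∧ (x0 ∨ F)))
  [1] ¬(¬T ∨ (F ∨ x0)) ∧ ¬(¬F ∧ (x0 ∨ F))
  [2] (¬¬T ∧ ¬(F ∨ x0)) ∧ ¬(¬F ∧ (x0 ∨ F))
  [3] (T ∧ ¬(F ∨ x0)) ∧ ¬(¬F ∧ (x0 ∨ F))
  [4] ¬(F ∨ x0) ∧ ¬(¬F ∧ (x0 ∨ F))
  [5] (¬F ∧ ¬x0) ∧ ¬(¬F ∧ (x0 ∨ F))
  [6] (T ∧ ¬x0) ∧ ¬(¬F ∧ (x0 ∨ F))
  [7] ¬x0 ∧ ¬(¬F ∧ (x0 ∨ F))
  [8] ¬x0 ∧ (¬¬F ∨ ¬(x0 ∨ F))
  [9] ¬x0 ∧ (F ∨ ¬(x0 ∨ F))
  [10] ¬x0 ∧ ¬(x0 ∨ F)
  [11] ¬x0 ∧ (¬x0 ∧ ¬F)
  [12] ¬x0 ∧ (¬x0 ∧ T)
  [13] ¬x0 ∧ ¬x0
  [14] ¬x0

Answer: YES — reaches normal form ¬x0 in 14 ≤ 15 steps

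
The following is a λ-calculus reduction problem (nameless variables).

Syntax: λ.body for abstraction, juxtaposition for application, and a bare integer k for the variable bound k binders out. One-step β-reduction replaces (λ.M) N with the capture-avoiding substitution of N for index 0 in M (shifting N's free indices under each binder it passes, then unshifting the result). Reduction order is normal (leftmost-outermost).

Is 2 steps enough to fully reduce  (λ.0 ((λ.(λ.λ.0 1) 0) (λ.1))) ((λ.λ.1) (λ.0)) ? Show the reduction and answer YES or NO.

Answer: NO — after 2 steps the term is (λ.λ.0) ((λ.(λ.λ.0 1) 0) (λ.(λ.λ.1) (λ.0))), not yet normal

Working:
  start: (λ.0 ((λ.(λ.λ.0 1) 0) (λ.1))) ((λ.λ.1) (λ.0))
  [1] (λ.λ.1) (λ.0) ((λ.(λ.λ.0 1) 0) (λ.(λ.λ.1) (λ.0)))
  [2] (λ.λ.0) ((λ.(λ.λ.0 1) 0) (λ.(λ.λ.1) (λ.0)))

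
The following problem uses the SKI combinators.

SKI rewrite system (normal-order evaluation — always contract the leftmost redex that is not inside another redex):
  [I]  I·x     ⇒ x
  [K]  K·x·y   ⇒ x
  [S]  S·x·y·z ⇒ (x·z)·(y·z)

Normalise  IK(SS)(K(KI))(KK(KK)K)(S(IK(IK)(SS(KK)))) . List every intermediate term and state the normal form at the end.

  start: IK(SS)(K(KI))(KK(KK)K)(S(IK(IK)(SS(KK))))
  →1  K(SS)(K(KI))(KK(KK)K)(S(IK(IK)(SS(KK))))
  →2  SS(KK(KK)K)(S(IK(IK)(SS(KK))))
  →3  S(S(IK(IK)(SS(KK))))(KK(KK)K(S(IK(IK)(SS(KK)))))
  →4  S(S(K(IK)(SS(KK))))(KK(KK)K(S(IK(IK)(SS(KK)))))
  →5  S(S(IK))(KK(KK)K(S(IK(IK)(SS(KK)))))
  →6  S(SK)(KK(KK)K(S(IK(IK)(SS(KK)))))
  →7  S(SK)(KK(S(IK(IK)(SS(KK)))))
  →8  S(SK)K

Answer: normal form = S(SK)K  (in 8 steps)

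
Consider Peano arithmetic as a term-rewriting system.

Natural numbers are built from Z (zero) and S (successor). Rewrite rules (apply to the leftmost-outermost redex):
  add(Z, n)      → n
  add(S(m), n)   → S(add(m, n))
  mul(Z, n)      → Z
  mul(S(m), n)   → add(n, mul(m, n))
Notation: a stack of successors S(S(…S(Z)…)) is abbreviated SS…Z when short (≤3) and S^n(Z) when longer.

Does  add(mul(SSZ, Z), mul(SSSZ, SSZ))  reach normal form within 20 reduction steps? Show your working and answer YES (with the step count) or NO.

Answer: YES — reaches normal form S^6(Z) in 19 ≤ 20 steps

Derivation:
  start: add(mul(SSZ, Z), mul(SSSZ, SSZ))
  [1] add(add(Z, mul(SZ, Z)), mul(SSSZ, SSZ))
  [2] add(mul(SZ, Z), mul(SSSZ, SSZ))
  [3] add(add(Z, mul(Z, Z)), mul(SSSZ, SSZ))
  [4] add(mul(Z, Z), mul(SSSZ, SSZ))
  [5] add(Z, mul(SSSZ, SSZ))
  [6] mul(SSSZ, SSZ)
  [7] add(SSZ, mul(SSZ, SSZ))
  [8] S(add(SZ, mul(SSZ, SSZ)))
  [9] S(S(add(Z, mul(SSZ, SSZ))))
  [10] S(S(mul(SSZ, SSZ)))
  [11] S(S(add(SSZ, mul(SZ, SSZ))))
  [12] S(S(S(add(SZ, mul(SZ, SSZ)))))
  [13] S(S(S(S(add(Z, mul(SZ, SSZ))))))
  [14] S(S(S(S(mul(SZ, SSZ)))))
  [15] S(S(S(S(add(SSZ, mul(Z, SSZ))))))
  [16] S(S(S(S(S(add(SZ, mul(Z, SSZ)))))))
  [17] S(S(S(S(S(S(add(Z, mul(Z, SSZ))))))))
  [18] S(S(S(S(S(S(mul(Z, SSZ)))))))
  [19] S^6(Z)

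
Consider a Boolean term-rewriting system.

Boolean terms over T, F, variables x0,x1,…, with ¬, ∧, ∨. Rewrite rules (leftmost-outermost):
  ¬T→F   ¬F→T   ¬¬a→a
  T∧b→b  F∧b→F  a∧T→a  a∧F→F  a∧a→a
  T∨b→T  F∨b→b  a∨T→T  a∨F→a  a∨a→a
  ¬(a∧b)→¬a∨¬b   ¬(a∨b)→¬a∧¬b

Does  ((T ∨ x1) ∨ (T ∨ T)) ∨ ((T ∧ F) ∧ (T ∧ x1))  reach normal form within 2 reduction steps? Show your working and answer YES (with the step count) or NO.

Answer: NO — after 2 steps the term is T ∨ ((T ∧ F) ∧ (T ∧ x1)), not yet normal

Reduction:
  start: ((T ∨ x1) ∨ (T ∨ T)) ∨ ((T ∧ F) ∧ (T ∧ x1))
  step 1: (T ∨ (T ∨ T)) ∨ ((T ∧ F) ∧ (T ∧ x1))
  step 2: T ∨ ((T ∧ F) ∧ (T ∧ x1))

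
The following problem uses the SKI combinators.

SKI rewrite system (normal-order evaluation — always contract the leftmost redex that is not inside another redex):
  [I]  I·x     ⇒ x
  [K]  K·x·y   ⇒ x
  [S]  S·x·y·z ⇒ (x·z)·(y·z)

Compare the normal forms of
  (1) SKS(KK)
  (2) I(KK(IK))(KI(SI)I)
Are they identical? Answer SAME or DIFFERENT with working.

Answer: DIFFERENT — A ⇓ KK, B ⇓ KI

Reduction:
Term A:
  start: SKS(KK)
  step 1: K(KK)(S(KK))
  step 2: KK

Term B:
  start: I(KK(IK))(KI(SI)I)
  step 1: KK(IK)(KI(SI)I)
  step 2: K(KI(SI)I)
  step 3: K(II)
  step 4: KI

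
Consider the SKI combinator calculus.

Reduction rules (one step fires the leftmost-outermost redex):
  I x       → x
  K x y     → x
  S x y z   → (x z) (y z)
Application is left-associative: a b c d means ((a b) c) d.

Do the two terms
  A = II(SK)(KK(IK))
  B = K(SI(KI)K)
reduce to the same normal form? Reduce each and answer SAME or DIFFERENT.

Term A:
  start: II(SK)(KK(IK))
  →1  I(SK)(KK(IK))
  →2  SK(KK(IK))
  →3  SKK

Term B:
  start: K(SI(KI)K)
  →1  K(IK(KIK))
  →2  K(K(KIK))
  →3  K(KI)

Answer: DIFFERENT — A ⇓ SKK, B ⇓ K(KI)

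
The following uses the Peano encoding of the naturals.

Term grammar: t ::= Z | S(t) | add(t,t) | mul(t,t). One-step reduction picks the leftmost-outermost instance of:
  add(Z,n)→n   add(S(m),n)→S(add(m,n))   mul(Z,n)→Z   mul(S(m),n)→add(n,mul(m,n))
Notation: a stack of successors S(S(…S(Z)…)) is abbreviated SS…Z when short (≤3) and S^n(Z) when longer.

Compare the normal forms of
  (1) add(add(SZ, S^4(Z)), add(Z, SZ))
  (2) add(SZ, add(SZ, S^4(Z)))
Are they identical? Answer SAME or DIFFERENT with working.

Answer: SAME — A ⇓ S^6(Z), B ⇓ S^6(Z)

Derivation:
Term A:
  start: add(add(SZ, S^4(Z)), add(Z, SZ))
  →1  add(S(add(Z, S^4(Z))), add(Z, SZ))
  →2  S(add(add(Z, S^4(Z)), add(Z, SZ)))
  →3  S(add(S^4(Z), add(Z, SZ)))
  →4  S(S(add(SSSZ, add(Z, SZ))))
  →5  S(S(S(add(SSZ, add(Z, SZ)))))
  →6  S(S(S(S(add(SZ, add(Z, SZ))))))
  →7  S(S(S(S(S(add(Z, add(Z, SZ)))))))
  →8  S(S(S(S(S(add(Z, SZ))))))
  →9  S^6(Z)

Term B:
  start: add(SZ, add(SZ, S^4(Z)))
  →1  S(add(Z, add(SZ, S^4(Z))))
  →2  S(add(SZ, S^4(Z)))
  →3  S(S(add(Z, S^4(Z))))
  →4  S^6(Z)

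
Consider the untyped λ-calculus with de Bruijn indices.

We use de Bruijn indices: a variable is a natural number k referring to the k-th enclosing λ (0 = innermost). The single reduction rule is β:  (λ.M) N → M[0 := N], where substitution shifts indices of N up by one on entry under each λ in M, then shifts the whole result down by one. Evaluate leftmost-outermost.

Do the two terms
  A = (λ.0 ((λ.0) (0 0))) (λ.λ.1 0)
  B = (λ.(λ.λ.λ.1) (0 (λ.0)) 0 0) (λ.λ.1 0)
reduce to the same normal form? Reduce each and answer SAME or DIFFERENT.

Term A:
  start: (λ.0 ((λ.0) (0 0))) (λ.λ.1 0)
  [1] (λ.λ.1 0) ((λ.0) ((λ.λ.1 0) (λ.λ.1 0)))
  [2] λ.(λ.0) ((λ.λ.1 0) (λ.λ.1 0)) 0
  [3] λ.(λ.λ.1 0) (λ.λ.1 0) 0
  [4] λ.(λ.(λ.λ.1 0) 0) 0
  [5] λ.(λ.λ.1 0) 0
  [6] λ.λ.1 0

Term B:
  start: (λ.(λ.λ.λ.1) (0 (λ.0)) 0 0) (λ.λ.1 0)
  [1] (λ.λ.λ.1) ((λ.λ.1 0) (λ.0)) (λ.λ.1 0) (λ.λ.1 0)
  [2] (λ.λ.1) (λ.λ.1 0) (λ.λ.1 0)
  [3] (λ.λ.λ.1 0) (λ.λ.1 0)
  [4] λ.λ.1 0

Answer: SAME — A ⇓ λ.λ.1 0, B ⇓ λ.λ.1 0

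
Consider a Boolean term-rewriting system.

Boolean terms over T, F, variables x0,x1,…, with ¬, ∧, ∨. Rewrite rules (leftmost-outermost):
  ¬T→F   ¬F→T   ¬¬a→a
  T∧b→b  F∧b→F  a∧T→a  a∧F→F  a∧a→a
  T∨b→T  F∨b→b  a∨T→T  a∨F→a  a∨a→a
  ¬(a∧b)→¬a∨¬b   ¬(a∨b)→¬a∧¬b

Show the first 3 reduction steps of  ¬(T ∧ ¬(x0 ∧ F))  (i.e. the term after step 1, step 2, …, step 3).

Answer: after 3 steps: ¬¬(x0 ∧ F)

Reduction:
  start: ¬(T ∧ ¬(x0 ∧ F))
  [1] ¬T ∨ ¬¬(x0 ∧ F)
  [2] F ∨ ¬¬(x0 ∧ F)
  [3] ¬¬(x0 ∧ F)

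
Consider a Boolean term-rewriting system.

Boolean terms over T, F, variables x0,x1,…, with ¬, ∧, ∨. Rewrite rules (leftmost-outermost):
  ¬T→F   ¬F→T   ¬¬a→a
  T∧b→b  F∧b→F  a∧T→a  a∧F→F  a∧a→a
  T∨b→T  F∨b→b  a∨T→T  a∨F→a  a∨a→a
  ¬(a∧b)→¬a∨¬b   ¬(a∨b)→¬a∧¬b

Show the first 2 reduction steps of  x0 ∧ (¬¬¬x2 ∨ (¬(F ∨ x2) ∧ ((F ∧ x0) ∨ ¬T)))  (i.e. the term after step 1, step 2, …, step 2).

  start: x0 ∧ (¬¬¬x2 ∨ (¬(F ∨ x2) ∧ ((F ∧ x0) ∨ ¬T)))
  →1  x0 ∧ (¬x2 ∨ (¬(F ∨ x2) ∧ ((F ∧ x0) ∨ ¬T)))
  →2  x0 ∧ (¬x2 ∨ ((¬F ∧ ¬x2) ∧ ((F ∧ x0) ∨ ¬T)))

Answer: after 2 steps: x0 ∧ (¬x2 ∨ ((¬F ∧ ¬x2) ∧ ((F ∧ x0) ∨ ¬T)))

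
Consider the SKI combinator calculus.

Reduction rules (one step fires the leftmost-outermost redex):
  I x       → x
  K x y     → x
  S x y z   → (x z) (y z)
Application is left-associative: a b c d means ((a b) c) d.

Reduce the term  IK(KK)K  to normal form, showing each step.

Answer: normal form = KK  (in 2 steps)

Working:
  start: IK(KK)K
  [1] K(KK)K
  [2] KK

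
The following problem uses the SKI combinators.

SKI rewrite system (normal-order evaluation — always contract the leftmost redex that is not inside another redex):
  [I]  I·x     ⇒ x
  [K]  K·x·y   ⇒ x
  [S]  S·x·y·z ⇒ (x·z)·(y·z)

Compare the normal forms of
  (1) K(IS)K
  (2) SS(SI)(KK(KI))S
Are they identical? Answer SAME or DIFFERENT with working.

Answer: SAME — A ⇓ S, B ⇓ S

Working:
Term A:
  start: K(IS)K
  [1] IS
  [2] S

Term B:
  start: SS(SI)(KK(KI))S
  [1] S(KK(KI))(SI(KK(KI)))S
  [2] KK(KI)S(SI(KK(KI))S)
  [3] KS(SI(KK(KI))S)
  [4] S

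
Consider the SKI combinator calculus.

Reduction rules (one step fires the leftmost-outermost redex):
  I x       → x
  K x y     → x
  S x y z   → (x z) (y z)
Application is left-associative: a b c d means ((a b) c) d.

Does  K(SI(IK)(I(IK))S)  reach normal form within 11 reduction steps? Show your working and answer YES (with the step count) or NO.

Answer: YES — reaches normal form K(KK) in 8 ≤ 11 steps

Derivation:
  start: K(SI(IK)(I(IK))S)
  →1  K(I(I(IK))(IK(I(IK)))S)
  →2  K(I(IK)(IK(I(IK)))S)
  →3  K(IK(IK(I(IK)))S)
  →4  K(K(IK(I(IK)))S)
  →5  K(IK(I(IK)))
  →6  K(K(I(IK)))
  →7  K(K(IK))
  →8  K(KK)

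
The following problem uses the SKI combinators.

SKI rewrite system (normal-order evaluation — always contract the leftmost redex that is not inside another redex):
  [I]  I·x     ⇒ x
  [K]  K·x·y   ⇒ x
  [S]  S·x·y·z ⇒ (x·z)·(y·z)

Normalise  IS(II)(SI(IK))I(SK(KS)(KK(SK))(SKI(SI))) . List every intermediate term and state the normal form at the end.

Answer: normal form = I  (in 10 steps)

Derivation:
  start: IS(II)(SI(IK))I(SK(KS)(KK(SK))(SKI(SI)))
  [1] S(II)(SI(IK))I(SK(KS)(KK(SK))(SKI(SI)))
  [2] III(SI(IK)I)(SK(KS)(KK(SK))(SKI(SI)))
  [3] II(SI(IK)I)(SK(KS)(KK(SK))(SKI(SI)))
  [4] I(SI(IK)I)(SK(KS)(KK(SK))(SKI(SI)))
  [5] SI(IK)I(SK(KS)(KK(SK))(SKI(SI)))
  [6] II(IKI)(SK(KS)(KK(SK))(SKI(SI)))
  [7] I(IKI)(SK(KS)(KK(SK))(SKI(SI)))
  [8] IKI(SK(KS)(KK(SK))(SKI(SI)))
  [9] KI(SK(KS)(KK(SK))(SKI(SI)))
  [10] I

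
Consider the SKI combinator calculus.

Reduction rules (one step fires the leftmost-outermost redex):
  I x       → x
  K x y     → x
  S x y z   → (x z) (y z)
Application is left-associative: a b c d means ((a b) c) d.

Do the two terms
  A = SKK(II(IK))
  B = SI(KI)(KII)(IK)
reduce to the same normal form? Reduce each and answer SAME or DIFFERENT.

Term A:
  start: SKK(II(IK))
  [1] K(II(IK))(K(II(IK)))
  [2] II(IK)
  [3] I(IK)
  [4] IK
  [5] K

Term B:
  start: SI(KI)(KII)(IK)
  [1] I(KII)(KI(KII))(IK)
  [2] KII(KI(KII))(IK)
  [3] I(KI(KII))(IK)
  [4] KI(KII)(IK)
  [5] I(IK)
  [6] IK
  [7] K

Answer: SAME — A ⇓ K, B ⇓ K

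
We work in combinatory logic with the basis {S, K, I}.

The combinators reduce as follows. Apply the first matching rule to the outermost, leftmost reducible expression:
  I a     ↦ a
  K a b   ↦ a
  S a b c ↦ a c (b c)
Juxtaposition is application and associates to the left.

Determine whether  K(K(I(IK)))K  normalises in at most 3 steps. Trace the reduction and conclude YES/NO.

  start: K(K(I(IK)))K
  [1] K(I(IK))
  [2] K(IK)
  [3] KK

Answer: YES — reaches normal form KK in 3 ≤ 3 steps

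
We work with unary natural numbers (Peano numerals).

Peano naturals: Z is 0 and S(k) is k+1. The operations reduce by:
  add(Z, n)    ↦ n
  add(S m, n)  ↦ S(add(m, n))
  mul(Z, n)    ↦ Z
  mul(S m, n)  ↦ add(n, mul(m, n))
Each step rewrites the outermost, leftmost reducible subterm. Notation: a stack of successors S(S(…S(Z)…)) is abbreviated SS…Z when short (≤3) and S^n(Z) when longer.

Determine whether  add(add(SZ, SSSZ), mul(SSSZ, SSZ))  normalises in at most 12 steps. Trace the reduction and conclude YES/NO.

  start: add(add(SZ, SSSZ), mul(SSSZ, SSZ))
  step 1: add(S(add(Z, SSSZ)), mul(SSSZ, SSZ))
  step 2: S(add(add(Z, SSSZ), mul(SSSZ, SSZ)))
  step 3: S(add(SSSZ, mul(SSSZ, SSZ)))
  step 4: S(S(add(SSZ, mul(SSSZ, SSZ))))
  step 5: S(S(S(add(SZ, mul(SSSZ, SSZ)))))
  step 6: S(S(S(S(add(Z, mul(SSSZ, SSZ))))))
  step 7: S(S(S(S(mul(SSSZ, SSZ)))))
  step 8: S(S(S(S(add(SSZ, mul(SSZ, SSZ))))))
  step 9: S(S(S(S(S(add(SZ, mul(SSZ, SSZ)))))))
  step 10: S(S(S(S(S(S(add(Z, mul(SSZ, SSZ))))))))
  step 11: S(S(S(S(S(S(mul(SSZ, SSZ)))))))
  step 12: S(S(S(S(S(S(add(SSZ, mul(SZ, SSZ))))))))

Answer: NO — after 12 steps the term is S(S(S(S(S(S(add(SSZ, mul(SZ, SSZ)))))))), not yet normal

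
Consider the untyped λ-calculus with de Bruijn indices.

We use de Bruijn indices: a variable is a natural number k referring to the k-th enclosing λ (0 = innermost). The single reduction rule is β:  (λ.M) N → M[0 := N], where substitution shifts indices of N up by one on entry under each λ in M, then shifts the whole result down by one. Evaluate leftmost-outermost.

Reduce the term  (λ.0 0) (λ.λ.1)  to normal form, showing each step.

Answer: normal form = λ.λ.λ.1  (in 2 steps)

Reduction:
  start: (λ.0 0) (λ.λ.1)
  [1] (λ.λ.1) (λ.λ.1)
  [2] λ.λ.λ.1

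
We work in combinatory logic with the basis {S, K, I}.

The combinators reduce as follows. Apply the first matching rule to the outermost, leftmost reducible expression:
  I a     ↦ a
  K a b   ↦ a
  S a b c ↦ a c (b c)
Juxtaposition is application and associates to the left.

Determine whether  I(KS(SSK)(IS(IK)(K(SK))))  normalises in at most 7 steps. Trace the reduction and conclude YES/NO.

  start: I(KS(SSK)(IS(IK)(K(SK))))
  step 1: KS(SSK)(IS(IK)(K(SK)))
  step 2: S(IS(IK)(K(SK)))
  step 3: S(S(IK)(K(SK)))
  step 4: S(SK(K(SK)))

Answer: YES — reaches normal form S(SK(K(SK))) in 4 ≤ 7 steps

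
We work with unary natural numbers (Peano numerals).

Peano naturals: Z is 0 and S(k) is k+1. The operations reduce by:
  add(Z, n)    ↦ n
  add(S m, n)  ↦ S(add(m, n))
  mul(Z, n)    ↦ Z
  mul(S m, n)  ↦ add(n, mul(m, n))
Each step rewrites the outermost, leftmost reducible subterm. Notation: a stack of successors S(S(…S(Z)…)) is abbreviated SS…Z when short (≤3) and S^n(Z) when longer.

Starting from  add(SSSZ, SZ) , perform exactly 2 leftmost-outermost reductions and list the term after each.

  start: add(SSSZ, SZ)
  [1] S(add(SSZ, SZ))
  [2] S(S(add(SZ, SZ)))

Answer: after 2 steps: S(S(add(SZ, SZ)))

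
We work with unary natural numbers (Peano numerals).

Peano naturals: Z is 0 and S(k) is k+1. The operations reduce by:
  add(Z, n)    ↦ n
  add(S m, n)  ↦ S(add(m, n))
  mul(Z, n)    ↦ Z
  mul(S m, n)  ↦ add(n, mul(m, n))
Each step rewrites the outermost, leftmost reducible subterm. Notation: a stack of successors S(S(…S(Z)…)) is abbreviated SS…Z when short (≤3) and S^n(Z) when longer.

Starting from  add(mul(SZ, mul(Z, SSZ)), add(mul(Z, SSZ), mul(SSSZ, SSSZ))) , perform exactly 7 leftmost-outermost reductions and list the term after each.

Answer: after 7 steps: mul(SSSZ, SSSZ)

Working:
  start: add(mul(SZ, mul(Z, SSZ)), add(mul(Z, SSZ), mul(SSSZ, SSSZ)))
  step 1: add(add(mul(Z, SSZ), mul(Z, mul(Z, SSZ))), add(mul(Z, SSZ), mul(SSSZ, SSSZ)))
  step 2: add(add(Z, mul(Z, mul(Z, SSZ))), add(mul(Z, SSZ), mul(SSSZ, SSSZ)))
  step 3: add(mul(Z, mul(Z, SSZ)), add(mul(Z, SSZ), mul(SSSZ, SSSZ)))
  step 4: add(Z, add(mul(Z, SSZ), mul(SSSZ, SSSZ)))
  step 5: add(mul(Z, SSZ), mul(SSSZ, SSSZ))
  step 6: add(Z, mul(SSSZ, SSSZ))
  step 7: mul(SSSZ, SSSZ)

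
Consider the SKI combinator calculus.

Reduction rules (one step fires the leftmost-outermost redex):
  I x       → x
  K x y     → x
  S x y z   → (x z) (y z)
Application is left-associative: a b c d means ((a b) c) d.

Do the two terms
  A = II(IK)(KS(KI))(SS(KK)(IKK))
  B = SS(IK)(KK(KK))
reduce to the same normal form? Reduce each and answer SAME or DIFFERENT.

Term A:
  start: II(IK)(KS(KI))(SS(KK)(IKK))
  →1  I(IK)(KS(KI))(SS(KK)(IKK))
  →2  IK(KS(KI))(SS(KK)(IKK))
  →3  K(KS(KI))(SS(KK)(IKK))
  →4  KS(KI)
  →5  S

Term B:
  start: SS(IK)(KK(KK))
  →1  S(KK(KK))(IK(KK(KK)))
  →2  SK(IK(KK(KK)))
  →3  SK(K(KK(KK)))
  →4  SK(KK)

Answer: DIFFERENT — A ⇓ S, B ⇓ SK(KK)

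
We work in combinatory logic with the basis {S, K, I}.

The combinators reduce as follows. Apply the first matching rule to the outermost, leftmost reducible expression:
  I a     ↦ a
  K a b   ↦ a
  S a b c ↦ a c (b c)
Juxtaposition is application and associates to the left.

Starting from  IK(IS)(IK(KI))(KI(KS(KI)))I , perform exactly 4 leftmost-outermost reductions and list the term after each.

  start: IK(IS)(IK(KI))(KI(KS(KI)))I
  step 1: K(IS)(IK(KI))(KI(KS(KI)))I
  step 2: IS(KI(KS(KI)))I
  step 3: S(KI(KS(KI)))I
  step 4: SII

Answer: after 4 steps: SII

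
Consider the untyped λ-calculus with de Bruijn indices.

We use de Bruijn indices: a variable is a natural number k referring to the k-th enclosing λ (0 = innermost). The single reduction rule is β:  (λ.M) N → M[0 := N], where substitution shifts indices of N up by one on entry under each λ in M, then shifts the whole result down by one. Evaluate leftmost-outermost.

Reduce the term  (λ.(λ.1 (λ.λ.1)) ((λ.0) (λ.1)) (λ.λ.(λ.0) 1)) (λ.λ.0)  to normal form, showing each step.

  start: (λ.(λ.1 (λ.λ.1)) ((λ.0) (λ.1)) (λ.λ.(λ.0) 1)) (λ.λ.0)
  [1] (λ.(λ.λ.0) (λ.λ.1)) ((λ.0) (λ.λ.λ.0)) (λ.λ.(λ.0) 1)
  [2] (λ.λ.0) (λ.λ.1) (λ.λ.(λ.0) 1)
  [3] (λ.0) (λ.λ.(λ.0) 1)
  [4] λ.λ.(λ.0) 1
  [5] λ.λ.1

Answer: normal form = λ.λ.1  (in 5 steps)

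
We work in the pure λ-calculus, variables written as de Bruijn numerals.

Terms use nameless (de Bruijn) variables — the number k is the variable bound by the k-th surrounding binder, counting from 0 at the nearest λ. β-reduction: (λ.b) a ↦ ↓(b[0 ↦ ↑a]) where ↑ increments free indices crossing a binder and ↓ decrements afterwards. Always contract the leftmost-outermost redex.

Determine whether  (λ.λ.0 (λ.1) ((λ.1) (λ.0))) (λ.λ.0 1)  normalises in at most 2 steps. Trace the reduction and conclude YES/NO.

Answer: YES — reaches normal form λ.0 (λ.1) 0 in 2 ≤ 2 steps

Working:
  start: (λ.λ.0 (λ.1) ((λ.1) (λ.0))) (λ.λ.0 1)
  [1] λ.0 (λ.1) ((λ.1) (λ.0))
  [2] λ.0 (λ.1) 0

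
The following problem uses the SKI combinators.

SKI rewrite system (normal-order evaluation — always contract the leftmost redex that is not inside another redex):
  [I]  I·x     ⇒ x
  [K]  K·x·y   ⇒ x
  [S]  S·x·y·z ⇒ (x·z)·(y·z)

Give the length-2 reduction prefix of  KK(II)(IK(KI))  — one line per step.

  start: KK(II)(IK(KI))
  →1  K(IK(KI))
  →2  K(K(KI))

Answer: after 2 steps: K(K(KI))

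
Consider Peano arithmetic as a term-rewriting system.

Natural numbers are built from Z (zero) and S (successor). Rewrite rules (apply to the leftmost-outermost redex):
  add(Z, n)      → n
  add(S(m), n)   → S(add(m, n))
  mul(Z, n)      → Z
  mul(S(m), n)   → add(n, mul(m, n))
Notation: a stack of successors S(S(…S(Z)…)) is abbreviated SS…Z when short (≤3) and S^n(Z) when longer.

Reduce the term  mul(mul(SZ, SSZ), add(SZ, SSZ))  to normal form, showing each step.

  start: mul(mul(SZ, SSZ), add(SZ, SSZ))
  [1] mul(add(SSZ, mul(Z, SSZ)), add(SZ, SSZ))
  [2] mul(S(add(SZ, mul(Z, SSZ))), add(SZ, SSZ))
  [3] add(add(SZ, SSZ), mul(add(SZ, mul(Z, SSZ)), add(SZ, SSZ)))
  [4] add(S(add(Z, SSZ)), mul(add(SZ, mul(Z, SSZ)), add(SZ, SSZ)))
  [5] S(add(add(Z, SSZ), mul(add(SZ, mul(Z, SSZ)), add(SZ, SSZ))))
  [6] S(add(SSZ, mul(add(SZ, mul(Z, SSZ)), add(SZ, SSZ))))
  [7] S(S(add(SZ, mul(add(SZ, mul(Z, SSZ)), add(SZ, SSZ)))))
  [8] S(S(S(add(Z, mul(add(SZ, mul(Z, SSZ)), add(SZ, SSZ))))))
  [9] S(S(S(mul(add(SZ, mul(Z, SSZ)), add(SZ, SSZ)))))
  [10] S(S(S(mul(S(add(Z, mul(Z, SSZ))), add(SZ, SSZ)))))
  [11] S(S(S(add(add(SZ, SSZ), mul(add(Z, mul(Z, SSZ)), add(SZ, SSZ))))))
  [12] S(S(S(add(S(add(Z, SSZ)), mul(add(Z, mul(Z, SSZ)), add(SZ, SSZ))))))
  [13] S(S(S(S(add(add(Z, SSZ), mul(add(Z, mul(Z, SSZ)), add(SZ, SSZ)))))))
  [14] S(S(S(S(add(SSZ, mul(add(Z, mul(Z, SSZ)), add(SZ, SSZ)))))))
  [15] S(S(S(S(S(add(SZ, mul(add(Z, mul(Z, SSZ)), add(SZ, SSZ))))))))
  [16] S(S(S(S(S(S(add(Z, mul(add(Z, mul(Z, SSZ)), add(SZ, SSZ)))))))))
  [17] S(S(S(S(S(S(mul(add(Z, mul(Z, SSZ)), add(SZ, SSZ))))))))
  [18] S(S(S(S(S(S(mul(mul(Z, SSZ), add(SZ, SSZ))))))))
  [19] S(S(S(S(S(S(mul(Z, add(SZ, SSZ))))))))
  [20] S^6(Z)

Answer: normal form = S^6(Z)  (in 20 steps)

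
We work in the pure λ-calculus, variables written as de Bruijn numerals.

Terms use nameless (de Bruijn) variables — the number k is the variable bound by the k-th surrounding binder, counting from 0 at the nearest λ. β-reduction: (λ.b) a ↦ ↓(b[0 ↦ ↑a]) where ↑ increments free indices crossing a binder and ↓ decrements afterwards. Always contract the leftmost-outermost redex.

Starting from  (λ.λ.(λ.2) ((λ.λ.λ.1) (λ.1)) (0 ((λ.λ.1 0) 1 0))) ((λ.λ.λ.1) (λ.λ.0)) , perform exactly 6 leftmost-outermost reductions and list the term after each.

Answer: after 6 steps: λ.λ.1 ((λ.λ.λ.1) (λ.λ.0) 1)

Reduction:
  start: (λ.λ.(λ.2) ((λ.λ.λ.1) (λ.1)) (0 ((λ.λ.1 0) 1 0))) ((λ.λ.λ.1) (λ.λ.0))
  step 1: λ.(λ.(λ.λ.λ.1) (λ.λ.0)) ((λ.λ.λ.1) (λ.1)) (0 ((λ.λ.1 0) ((λ.λ.λ.1) (λ.λ.0)) 0))
  step 2: λ.(λ.λ.λ.1) (λ.λ.0) (0 ((λ.λ.1 0) ((λ.λ.λ.1) (λ.λ.0)) 0))
  step 3: λ.(λ.λ.1) (0 ((λ.λ.1 0) ((λ.λ.λ.1) (λ.λ.0)) 0))
  step 4: λ.λ.1 ((λ.λ.1 0) ((λ.λ.λ.1) (λ.λ.0)) 1)
  step 5: λ.λ.1 ((λ.(λ.λ.λ.1) (λ.λ.0) 0) 1)
  step 6: λ.λ.1 ((λ.λ.λ.1) (λ.λ.0) 1)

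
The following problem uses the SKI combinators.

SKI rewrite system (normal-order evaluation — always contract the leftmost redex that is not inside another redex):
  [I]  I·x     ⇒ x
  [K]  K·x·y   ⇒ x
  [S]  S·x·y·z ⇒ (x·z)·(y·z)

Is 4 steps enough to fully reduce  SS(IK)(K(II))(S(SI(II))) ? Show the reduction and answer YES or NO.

Answer: NO — after 4 steps the term is I(IK(K(II))(S(SI(II)))), not yet normal

Derivation:
  start: SS(IK)(K(II))(S(SI(II)))
  →1  S(K(II))(IK(K(II)))(S(SI(II)))
  →2  K(II)(S(SI(II)))(IK(K(II))(S(SI(II))))
  →3  II(IK(K(II))(S(SI(II))))
  →4  I(IK(K(II))(S(SI(II))))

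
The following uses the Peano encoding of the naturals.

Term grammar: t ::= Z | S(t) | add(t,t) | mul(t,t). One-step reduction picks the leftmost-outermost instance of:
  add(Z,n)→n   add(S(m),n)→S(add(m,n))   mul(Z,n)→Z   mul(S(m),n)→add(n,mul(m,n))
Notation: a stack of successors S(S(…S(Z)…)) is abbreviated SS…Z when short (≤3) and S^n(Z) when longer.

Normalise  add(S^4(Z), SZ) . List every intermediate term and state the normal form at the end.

Answer: normal form = S^5(Z)  (in 5 steps)

Derivation:
  start: add(S^4(Z), SZ)
  →1  S(add(SSSZ, SZ))
  →2  S(S(add(SSZ, SZ)))
  →3  S(S(S(add(SZ, SZ))))
  →4  S(S(S(S(add(Z, SZ)))))
  →5  S^5(Z)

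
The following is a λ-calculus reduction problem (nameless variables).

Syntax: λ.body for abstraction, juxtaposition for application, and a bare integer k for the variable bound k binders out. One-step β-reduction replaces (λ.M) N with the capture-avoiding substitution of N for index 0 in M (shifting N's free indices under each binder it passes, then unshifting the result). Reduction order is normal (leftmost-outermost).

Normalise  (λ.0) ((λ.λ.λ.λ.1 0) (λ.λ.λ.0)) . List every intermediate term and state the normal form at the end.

Answer: normal form = λ.λ.λ.1 0  (in 2 steps)

Reduction:
  start: (λ.0) ((λ.λ.λ.λ.1 0) (λ.λ.λ.0))
  step 1: (λ.λ.λ.λ.1 0) (λ.λ.λ.0)
  step 2: λ.λ.λ.1 0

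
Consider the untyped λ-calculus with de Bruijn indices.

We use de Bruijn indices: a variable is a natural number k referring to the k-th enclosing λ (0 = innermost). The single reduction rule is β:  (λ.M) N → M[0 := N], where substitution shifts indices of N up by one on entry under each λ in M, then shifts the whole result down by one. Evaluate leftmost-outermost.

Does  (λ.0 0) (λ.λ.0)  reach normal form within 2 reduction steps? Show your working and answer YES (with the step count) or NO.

  start: (λ.0 0) (λ.λ.0)
  →1  (λ.λ.0) (λ.λ.0)
  →2  λ.0

Answer: YES — reaches normal form λ.0 in 2 ≤ 2 steps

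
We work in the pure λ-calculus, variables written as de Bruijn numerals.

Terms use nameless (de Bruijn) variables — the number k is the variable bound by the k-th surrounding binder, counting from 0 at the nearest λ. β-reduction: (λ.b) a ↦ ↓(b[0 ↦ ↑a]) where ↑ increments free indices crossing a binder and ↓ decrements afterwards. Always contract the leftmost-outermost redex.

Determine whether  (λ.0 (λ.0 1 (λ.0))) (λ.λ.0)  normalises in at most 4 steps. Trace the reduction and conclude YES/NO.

Answer: YES — reaches normal form λ.0 in 2 ≤ 4 steps

Derivation:
  start: (λ.0 (λ.0 1 (λ.0))) (λ.λ.0)
  →1  (λ.λ.0) (λ.0 (λ.λ.0) (λ.0))
  →2  λ.0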